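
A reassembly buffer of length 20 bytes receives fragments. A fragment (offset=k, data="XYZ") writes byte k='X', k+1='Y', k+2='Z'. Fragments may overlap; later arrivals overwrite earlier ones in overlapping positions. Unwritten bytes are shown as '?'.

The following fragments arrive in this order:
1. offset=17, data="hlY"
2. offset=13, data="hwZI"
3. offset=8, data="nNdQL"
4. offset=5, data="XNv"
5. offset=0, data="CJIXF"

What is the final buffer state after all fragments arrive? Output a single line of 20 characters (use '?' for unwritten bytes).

Fragment 1: offset=17 data="hlY" -> buffer=?????????????????hlY
Fragment 2: offset=13 data="hwZI" -> buffer=?????????????hwZIhlY
Fragment 3: offset=8 data="nNdQL" -> buffer=????????nNdQLhwZIhlY
Fragment 4: offset=5 data="XNv" -> buffer=?????XNvnNdQLhwZIhlY
Fragment 5: offset=0 data="CJIXF" -> buffer=CJIXFXNvnNdQLhwZIhlY

Answer: CJIXFXNvnNdQLhwZIhlY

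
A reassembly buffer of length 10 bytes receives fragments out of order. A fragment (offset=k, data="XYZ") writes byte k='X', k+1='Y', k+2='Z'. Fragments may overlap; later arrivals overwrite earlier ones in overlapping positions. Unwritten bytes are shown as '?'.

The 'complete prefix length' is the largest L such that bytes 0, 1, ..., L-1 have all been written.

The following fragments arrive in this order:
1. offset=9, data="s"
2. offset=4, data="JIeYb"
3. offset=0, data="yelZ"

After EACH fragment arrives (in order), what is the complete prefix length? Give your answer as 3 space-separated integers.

Fragment 1: offset=9 data="s" -> buffer=?????????s -> prefix_len=0
Fragment 2: offset=4 data="JIeYb" -> buffer=????JIeYbs -> prefix_len=0
Fragment 3: offset=0 data="yelZ" -> buffer=yelZJIeYbs -> prefix_len=10

Answer: 0 0 10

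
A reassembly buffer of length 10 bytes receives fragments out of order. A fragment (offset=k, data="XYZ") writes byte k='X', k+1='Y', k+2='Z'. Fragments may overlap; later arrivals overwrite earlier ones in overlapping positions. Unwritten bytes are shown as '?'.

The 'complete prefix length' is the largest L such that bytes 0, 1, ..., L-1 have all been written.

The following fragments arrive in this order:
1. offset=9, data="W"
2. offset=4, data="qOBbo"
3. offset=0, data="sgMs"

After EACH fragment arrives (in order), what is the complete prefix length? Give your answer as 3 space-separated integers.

Answer: 0 0 10

Derivation:
Fragment 1: offset=9 data="W" -> buffer=?????????W -> prefix_len=0
Fragment 2: offset=4 data="qOBbo" -> buffer=????qOBboW -> prefix_len=0
Fragment 3: offset=0 data="sgMs" -> buffer=sgMsqOBboW -> prefix_len=10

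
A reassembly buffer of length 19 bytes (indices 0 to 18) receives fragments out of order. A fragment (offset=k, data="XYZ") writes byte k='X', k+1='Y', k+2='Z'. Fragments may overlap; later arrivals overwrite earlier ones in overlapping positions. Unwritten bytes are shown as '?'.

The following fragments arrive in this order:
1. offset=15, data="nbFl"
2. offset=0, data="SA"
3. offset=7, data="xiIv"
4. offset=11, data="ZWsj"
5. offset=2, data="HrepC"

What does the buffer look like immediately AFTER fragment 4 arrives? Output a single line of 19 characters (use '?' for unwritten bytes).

Fragment 1: offset=15 data="nbFl" -> buffer=???????????????nbFl
Fragment 2: offset=0 data="SA" -> buffer=SA?????????????nbFl
Fragment 3: offset=7 data="xiIv" -> buffer=SA?????xiIv????nbFl
Fragment 4: offset=11 data="ZWsj" -> buffer=SA?????xiIvZWsjnbFl

Answer: SA?????xiIvZWsjnbFl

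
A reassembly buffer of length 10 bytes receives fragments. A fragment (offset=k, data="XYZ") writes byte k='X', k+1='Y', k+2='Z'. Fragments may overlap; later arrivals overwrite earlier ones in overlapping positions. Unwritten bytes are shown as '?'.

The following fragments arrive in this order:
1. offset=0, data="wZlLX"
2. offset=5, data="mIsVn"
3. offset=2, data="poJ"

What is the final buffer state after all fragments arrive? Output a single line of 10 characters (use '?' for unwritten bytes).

Answer: wZpoJmIsVn

Derivation:
Fragment 1: offset=0 data="wZlLX" -> buffer=wZlLX?????
Fragment 2: offset=5 data="mIsVn" -> buffer=wZlLXmIsVn
Fragment 3: offset=2 data="poJ" -> buffer=wZpoJmIsVn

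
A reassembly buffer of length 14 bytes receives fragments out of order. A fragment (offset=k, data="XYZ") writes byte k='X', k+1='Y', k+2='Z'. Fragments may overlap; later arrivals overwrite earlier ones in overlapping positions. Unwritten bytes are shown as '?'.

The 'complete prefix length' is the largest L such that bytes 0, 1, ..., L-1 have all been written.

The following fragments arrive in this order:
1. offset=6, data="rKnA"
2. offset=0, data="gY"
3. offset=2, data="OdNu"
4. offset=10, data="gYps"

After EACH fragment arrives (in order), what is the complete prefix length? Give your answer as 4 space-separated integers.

Answer: 0 2 10 14

Derivation:
Fragment 1: offset=6 data="rKnA" -> buffer=??????rKnA???? -> prefix_len=0
Fragment 2: offset=0 data="gY" -> buffer=gY????rKnA???? -> prefix_len=2
Fragment 3: offset=2 data="OdNu" -> buffer=gYOdNurKnA???? -> prefix_len=10
Fragment 4: offset=10 data="gYps" -> buffer=gYOdNurKnAgYps -> prefix_len=14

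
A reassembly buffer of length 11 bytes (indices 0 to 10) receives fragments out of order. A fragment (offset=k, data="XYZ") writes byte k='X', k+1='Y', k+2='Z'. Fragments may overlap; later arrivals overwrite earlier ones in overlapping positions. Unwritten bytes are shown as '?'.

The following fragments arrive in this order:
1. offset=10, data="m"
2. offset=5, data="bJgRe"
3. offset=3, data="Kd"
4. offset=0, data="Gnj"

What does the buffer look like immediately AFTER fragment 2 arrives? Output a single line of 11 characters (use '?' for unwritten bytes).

Answer: ?????bJgRem

Derivation:
Fragment 1: offset=10 data="m" -> buffer=??????????m
Fragment 2: offset=5 data="bJgRe" -> buffer=?????bJgRem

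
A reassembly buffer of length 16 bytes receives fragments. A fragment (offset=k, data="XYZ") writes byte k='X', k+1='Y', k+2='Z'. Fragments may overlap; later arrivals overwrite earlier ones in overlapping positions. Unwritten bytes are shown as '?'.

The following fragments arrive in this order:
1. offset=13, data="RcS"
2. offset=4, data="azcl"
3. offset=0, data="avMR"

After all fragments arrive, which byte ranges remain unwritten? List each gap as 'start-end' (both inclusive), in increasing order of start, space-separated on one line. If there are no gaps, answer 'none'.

Answer: 8-12

Derivation:
Fragment 1: offset=13 len=3
Fragment 2: offset=4 len=4
Fragment 3: offset=0 len=4
Gaps: 8-12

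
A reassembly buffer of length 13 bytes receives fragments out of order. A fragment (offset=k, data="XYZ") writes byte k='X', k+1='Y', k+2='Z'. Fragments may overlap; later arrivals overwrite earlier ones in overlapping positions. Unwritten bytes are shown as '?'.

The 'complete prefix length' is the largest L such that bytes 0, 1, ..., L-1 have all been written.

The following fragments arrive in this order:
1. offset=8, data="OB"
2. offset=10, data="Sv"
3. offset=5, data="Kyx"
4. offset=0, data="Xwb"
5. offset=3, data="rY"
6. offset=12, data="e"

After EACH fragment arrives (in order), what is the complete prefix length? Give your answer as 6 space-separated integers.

Fragment 1: offset=8 data="OB" -> buffer=????????OB??? -> prefix_len=0
Fragment 2: offset=10 data="Sv" -> buffer=????????OBSv? -> prefix_len=0
Fragment 3: offset=5 data="Kyx" -> buffer=?????KyxOBSv? -> prefix_len=0
Fragment 4: offset=0 data="Xwb" -> buffer=Xwb??KyxOBSv? -> prefix_len=3
Fragment 5: offset=3 data="rY" -> buffer=XwbrYKyxOBSv? -> prefix_len=12
Fragment 6: offset=12 data="e" -> buffer=XwbrYKyxOBSve -> prefix_len=13

Answer: 0 0 0 3 12 13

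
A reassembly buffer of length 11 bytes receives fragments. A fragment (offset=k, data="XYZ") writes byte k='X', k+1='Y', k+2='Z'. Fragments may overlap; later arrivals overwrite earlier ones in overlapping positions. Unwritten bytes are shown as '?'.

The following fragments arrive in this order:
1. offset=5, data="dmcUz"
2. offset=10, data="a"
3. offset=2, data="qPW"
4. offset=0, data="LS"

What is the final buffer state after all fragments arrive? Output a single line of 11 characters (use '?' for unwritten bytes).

Answer: LSqPWdmcUza

Derivation:
Fragment 1: offset=5 data="dmcUz" -> buffer=?????dmcUz?
Fragment 2: offset=10 data="a" -> buffer=?????dmcUza
Fragment 3: offset=2 data="qPW" -> buffer=??qPWdmcUza
Fragment 4: offset=0 data="LS" -> buffer=LSqPWdmcUza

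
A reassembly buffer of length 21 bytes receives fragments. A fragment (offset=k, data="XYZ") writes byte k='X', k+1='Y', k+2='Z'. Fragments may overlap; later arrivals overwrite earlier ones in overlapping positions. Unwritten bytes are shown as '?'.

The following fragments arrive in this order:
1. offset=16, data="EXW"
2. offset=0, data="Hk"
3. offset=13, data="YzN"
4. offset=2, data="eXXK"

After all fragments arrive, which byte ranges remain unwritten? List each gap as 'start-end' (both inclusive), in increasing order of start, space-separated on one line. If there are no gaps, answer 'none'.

Fragment 1: offset=16 len=3
Fragment 2: offset=0 len=2
Fragment 3: offset=13 len=3
Fragment 4: offset=2 len=4
Gaps: 6-12 19-20

Answer: 6-12 19-20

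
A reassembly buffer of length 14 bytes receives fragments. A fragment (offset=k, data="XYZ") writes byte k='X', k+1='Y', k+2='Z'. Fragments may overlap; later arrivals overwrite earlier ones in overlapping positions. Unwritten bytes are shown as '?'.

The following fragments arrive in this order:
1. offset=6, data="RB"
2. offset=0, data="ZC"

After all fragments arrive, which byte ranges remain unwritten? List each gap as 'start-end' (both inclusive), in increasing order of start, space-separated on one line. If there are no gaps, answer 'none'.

Answer: 2-5 8-13

Derivation:
Fragment 1: offset=6 len=2
Fragment 2: offset=0 len=2
Gaps: 2-5 8-13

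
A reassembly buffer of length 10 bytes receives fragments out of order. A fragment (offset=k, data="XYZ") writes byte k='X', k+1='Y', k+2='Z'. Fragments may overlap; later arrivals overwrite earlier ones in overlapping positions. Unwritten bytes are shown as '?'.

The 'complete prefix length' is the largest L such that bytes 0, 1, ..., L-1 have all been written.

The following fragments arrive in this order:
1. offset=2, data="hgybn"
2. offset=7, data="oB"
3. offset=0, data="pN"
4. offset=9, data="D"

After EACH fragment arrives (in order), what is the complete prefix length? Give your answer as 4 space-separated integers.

Fragment 1: offset=2 data="hgybn" -> buffer=??hgybn??? -> prefix_len=0
Fragment 2: offset=7 data="oB" -> buffer=??hgybnoB? -> prefix_len=0
Fragment 3: offset=0 data="pN" -> buffer=pNhgybnoB? -> prefix_len=9
Fragment 4: offset=9 data="D" -> buffer=pNhgybnoBD -> prefix_len=10

Answer: 0 0 9 10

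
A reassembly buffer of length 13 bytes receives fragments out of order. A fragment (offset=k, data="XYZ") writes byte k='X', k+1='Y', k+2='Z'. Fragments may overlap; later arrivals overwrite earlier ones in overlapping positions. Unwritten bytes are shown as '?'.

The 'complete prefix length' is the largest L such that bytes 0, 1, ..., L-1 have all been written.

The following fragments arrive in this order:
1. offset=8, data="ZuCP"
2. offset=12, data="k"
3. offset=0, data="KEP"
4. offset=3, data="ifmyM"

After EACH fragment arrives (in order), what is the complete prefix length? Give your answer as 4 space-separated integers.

Fragment 1: offset=8 data="ZuCP" -> buffer=????????ZuCP? -> prefix_len=0
Fragment 2: offset=12 data="k" -> buffer=????????ZuCPk -> prefix_len=0
Fragment 3: offset=0 data="KEP" -> buffer=KEP?????ZuCPk -> prefix_len=3
Fragment 4: offset=3 data="ifmyM" -> buffer=KEPifmyMZuCPk -> prefix_len=13

Answer: 0 0 3 13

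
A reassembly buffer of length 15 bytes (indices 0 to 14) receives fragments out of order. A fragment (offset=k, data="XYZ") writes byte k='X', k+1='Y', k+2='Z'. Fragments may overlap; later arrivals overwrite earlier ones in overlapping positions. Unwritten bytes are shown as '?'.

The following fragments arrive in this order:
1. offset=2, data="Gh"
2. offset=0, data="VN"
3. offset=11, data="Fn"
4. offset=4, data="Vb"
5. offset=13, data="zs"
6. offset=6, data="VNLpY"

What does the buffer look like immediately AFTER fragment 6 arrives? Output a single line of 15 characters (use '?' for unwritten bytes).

Fragment 1: offset=2 data="Gh" -> buffer=??Gh???????????
Fragment 2: offset=0 data="VN" -> buffer=VNGh???????????
Fragment 3: offset=11 data="Fn" -> buffer=VNGh???????Fn??
Fragment 4: offset=4 data="Vb" -> buffer=VNGhVb?????Fn??
Fragment 5: offset=13 data="zs" -> buffer=VNGhVb?????Fnzs
Fragment 6: offset=6 data="VNLpY" -> buffer=VNGhVbVNLpYFnzs

Answer: VNGhVbVNLpYFnzs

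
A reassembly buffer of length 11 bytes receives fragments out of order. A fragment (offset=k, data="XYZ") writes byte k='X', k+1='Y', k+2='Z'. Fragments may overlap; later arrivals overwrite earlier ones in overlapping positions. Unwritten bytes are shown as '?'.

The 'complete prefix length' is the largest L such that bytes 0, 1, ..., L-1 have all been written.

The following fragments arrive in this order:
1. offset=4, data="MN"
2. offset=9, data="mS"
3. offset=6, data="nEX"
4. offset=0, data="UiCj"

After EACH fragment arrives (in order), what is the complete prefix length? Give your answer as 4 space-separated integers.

Fragment 1: offset=4 data="MN" -> buffer=????MN????? -> prefix_len=0
Fragment 2: offset=9 data="mS" -> buffer=????MN???mS -> prefix_len=0
Fragment 3: offset=6 data="nEX" -> buffer=????MNnEXmS -> prefix_len=0
Fragment 4: offset=0 data="UiCj" -> buffer=UiCjMNnEXmS -> prefix_len=11

Answer: 0 0 0 11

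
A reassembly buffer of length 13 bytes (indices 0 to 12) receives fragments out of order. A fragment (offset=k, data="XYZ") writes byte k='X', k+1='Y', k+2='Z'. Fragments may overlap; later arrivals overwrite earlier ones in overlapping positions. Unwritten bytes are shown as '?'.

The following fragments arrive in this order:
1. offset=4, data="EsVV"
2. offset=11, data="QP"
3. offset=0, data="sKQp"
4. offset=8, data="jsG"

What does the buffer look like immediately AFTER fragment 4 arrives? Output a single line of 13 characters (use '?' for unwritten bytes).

Fragment 1: offset=4 data="EsVV" -> buffer=????EsVV?????
Fragment 2: offset=11 data="QP" -> buffer=????EsVV???QP
Fragment 3: offset=0 data="sKQp" -> buffer=sKQpEsVV???QP
Fragment 4: offset=8 data="jsG" -> buffer=sKQpEsVVjsGQP

Answer: sKQpEsVVjsGQP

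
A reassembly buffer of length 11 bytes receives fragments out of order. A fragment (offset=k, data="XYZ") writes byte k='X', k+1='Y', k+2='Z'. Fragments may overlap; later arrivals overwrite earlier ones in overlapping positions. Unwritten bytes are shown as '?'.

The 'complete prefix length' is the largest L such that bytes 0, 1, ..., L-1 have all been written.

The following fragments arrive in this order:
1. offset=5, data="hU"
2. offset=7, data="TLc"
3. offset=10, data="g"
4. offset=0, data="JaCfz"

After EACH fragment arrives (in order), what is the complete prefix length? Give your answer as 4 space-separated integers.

Fragment 1: offset=5 data="hU" -> buffer=?????hU???? -> prefix_len=0
Fragment 2: offset=7 data="TLc" -> buffer=?????hUTLc? -> prefix_len=0
Fragment 3: offset=10 data="g" -> buffer=?????hUTLcg -> prefix_len=0
Fragment 4: offset=0 data="JaCfz" -> buffer=JaCfzhUTLcg -> prefix_len=11

Answer: 0 0 0 11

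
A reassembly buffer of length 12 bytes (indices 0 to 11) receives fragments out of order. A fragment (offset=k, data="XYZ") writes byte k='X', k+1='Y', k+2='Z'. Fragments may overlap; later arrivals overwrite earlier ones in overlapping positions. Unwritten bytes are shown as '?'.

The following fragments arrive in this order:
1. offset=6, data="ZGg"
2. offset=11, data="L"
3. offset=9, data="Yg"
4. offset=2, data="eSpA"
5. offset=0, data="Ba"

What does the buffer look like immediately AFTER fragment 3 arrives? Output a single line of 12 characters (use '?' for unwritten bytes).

Fragment 1: offset=6 data="ZGg" -> buffer=??????ZGg???
Fragment 2: offset=11 data="L" -> buffer=??????ZGg??L
Fragment 3: offset=9 data="Yg" -> buffer=??????ZGgYgL

Answer: ??????ZGgYgL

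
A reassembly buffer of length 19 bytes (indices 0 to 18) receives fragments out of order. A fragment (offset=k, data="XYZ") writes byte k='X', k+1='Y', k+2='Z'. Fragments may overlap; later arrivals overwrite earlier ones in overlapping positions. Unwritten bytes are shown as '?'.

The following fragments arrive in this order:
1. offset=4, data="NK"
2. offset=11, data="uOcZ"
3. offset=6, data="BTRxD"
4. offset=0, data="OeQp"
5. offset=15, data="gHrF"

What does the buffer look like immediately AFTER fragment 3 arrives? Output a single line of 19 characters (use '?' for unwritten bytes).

Fragment 1: offset=4 data="NK" -> buffer=????NK?????????????
Fragment 2: offset=11 data="uOcZ" -> buffer=????NK?????uOcZ????
Fragment 3: offset=6 data="BTRxD" -> buffer=????NKBTRxDuOcZ????

Answer: ????NKBTRxDuOcZ????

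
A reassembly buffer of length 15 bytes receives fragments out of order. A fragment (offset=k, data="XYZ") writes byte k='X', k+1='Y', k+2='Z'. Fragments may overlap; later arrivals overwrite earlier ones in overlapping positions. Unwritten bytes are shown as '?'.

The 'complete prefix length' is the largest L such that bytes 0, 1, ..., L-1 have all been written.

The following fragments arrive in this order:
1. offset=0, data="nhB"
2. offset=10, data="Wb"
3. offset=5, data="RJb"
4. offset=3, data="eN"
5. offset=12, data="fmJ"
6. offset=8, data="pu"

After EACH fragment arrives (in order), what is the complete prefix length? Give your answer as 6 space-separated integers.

Fragment 1: offset=0 data="nhB" -> buffer=nhB???????????? -> prefix_len=3
Fragment 2: offset=10 data="Wb" -> buffer=nhB???????Wb??? -> prefix_len=3
Fragment 3: offset=5 data="RJb" -> buffer=nhB??RJb??Wb??? -> prefix_len=3
Fragment 4: offset=3 data="eN" -> buffer=nhBeNRJb??Wb??? -> prefix_len=8
Fragment 5: offset=12 data="fmJ" -> buffer=nhBeNRJb??WbfmJ -> prefix_len=8
Fragment 6: offset=8 data="pu" -> buffer=nhBeNRJbpuWbfmJ -> prefix_len=15

Answer: 3 3 3 8 8 15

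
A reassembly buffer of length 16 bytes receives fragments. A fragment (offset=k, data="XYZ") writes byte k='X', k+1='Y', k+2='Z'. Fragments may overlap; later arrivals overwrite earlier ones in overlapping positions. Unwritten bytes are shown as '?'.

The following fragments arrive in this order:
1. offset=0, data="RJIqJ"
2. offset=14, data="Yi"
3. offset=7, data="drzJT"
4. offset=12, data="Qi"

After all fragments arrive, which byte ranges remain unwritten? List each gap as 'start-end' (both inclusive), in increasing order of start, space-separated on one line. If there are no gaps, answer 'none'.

Answer: 5-6

Derivation:
Fragment 1: offset=0 len=5
Fragment 2: offset=14 len=2
Fragment 3: offset=7 len=5
Fragment 4: offset=12 len=2
Gaps: 5-6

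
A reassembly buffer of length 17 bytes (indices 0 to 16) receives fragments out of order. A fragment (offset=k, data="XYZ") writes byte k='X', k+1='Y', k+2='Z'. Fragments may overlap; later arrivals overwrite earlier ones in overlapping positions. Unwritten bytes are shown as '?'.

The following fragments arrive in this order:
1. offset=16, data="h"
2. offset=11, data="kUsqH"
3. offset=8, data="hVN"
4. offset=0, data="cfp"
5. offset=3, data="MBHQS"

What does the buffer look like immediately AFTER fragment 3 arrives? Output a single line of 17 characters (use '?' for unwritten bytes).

Answer: ????????hVNkUsqHh

Derivation:
Fragment 1: offset=16 data="h" -> buffer=????????????????h
Fragment 2: offset=11 data="kUsqH" -> buffer=???????????kUsqHh
Fragment 3: offset=8 data="hVN" -> buffer=????????hVNkUsqHh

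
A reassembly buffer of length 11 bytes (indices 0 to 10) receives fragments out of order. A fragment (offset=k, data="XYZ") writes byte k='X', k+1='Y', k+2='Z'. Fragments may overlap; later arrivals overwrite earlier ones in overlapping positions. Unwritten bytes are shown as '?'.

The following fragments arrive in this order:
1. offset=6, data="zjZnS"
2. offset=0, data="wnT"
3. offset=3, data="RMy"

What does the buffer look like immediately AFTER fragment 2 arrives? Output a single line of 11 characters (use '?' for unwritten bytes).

Fragment 1: offset=6 data="zjZnS" -> buffer=??????zjZnS
Fragment 2: offset=0 data="wnT" -> buffer=wnT???zjZnS

Answer: wnT???zjZnS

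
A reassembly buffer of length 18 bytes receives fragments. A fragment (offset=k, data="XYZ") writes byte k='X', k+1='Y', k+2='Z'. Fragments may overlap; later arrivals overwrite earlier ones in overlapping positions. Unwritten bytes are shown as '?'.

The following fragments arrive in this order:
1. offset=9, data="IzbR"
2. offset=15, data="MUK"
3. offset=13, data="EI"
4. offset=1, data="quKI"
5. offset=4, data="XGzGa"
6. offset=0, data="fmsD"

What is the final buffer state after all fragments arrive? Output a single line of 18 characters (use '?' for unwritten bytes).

Answer: fmsDXGzGaIzbREIMUK

Derivation:
Fragment 1: offset=9 data="IzbR" -> buffer=?????????IzbR?????
Fragment 2: offset=15 data="MUK" -> buffer=?????????IzbR??MUK
Fragment 3: offset=13 data="EI" -> buffer=?????????IzbREIMUK
Fragment 4: offset=1 data="quKI" -> buffer=?quKI????IzbREIMUK
Fragment 5: offset=4 data="XGzGa" -> buffer=?quKXGzGaIzbREIMUK
Fragment 6: offset=0 data="fmsD" -> buffer=fmsDXGzGaIzbREIMUK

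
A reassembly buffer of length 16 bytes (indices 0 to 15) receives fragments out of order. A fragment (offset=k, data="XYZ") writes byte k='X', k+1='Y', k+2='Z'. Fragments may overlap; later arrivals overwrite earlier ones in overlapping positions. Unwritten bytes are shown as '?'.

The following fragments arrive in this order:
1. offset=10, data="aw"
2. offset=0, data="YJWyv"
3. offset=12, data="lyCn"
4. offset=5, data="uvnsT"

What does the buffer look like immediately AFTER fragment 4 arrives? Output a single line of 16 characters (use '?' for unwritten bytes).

Fragment 1: offset=10 data="aw" -> buffer=??????????aw????
Fragment 2: offset=0 data="YJWyv" -> buffer=YJWyv?????aw????
Fragment 3: offset=12 data="lyCn" -> buffer=YJWyv?????awlyCn
Fragment 4: offset=5 data="uvnsT" -> buffer=YJWyvuvnsTawlyCn

Answer: YJWyvuvnsTawlyCn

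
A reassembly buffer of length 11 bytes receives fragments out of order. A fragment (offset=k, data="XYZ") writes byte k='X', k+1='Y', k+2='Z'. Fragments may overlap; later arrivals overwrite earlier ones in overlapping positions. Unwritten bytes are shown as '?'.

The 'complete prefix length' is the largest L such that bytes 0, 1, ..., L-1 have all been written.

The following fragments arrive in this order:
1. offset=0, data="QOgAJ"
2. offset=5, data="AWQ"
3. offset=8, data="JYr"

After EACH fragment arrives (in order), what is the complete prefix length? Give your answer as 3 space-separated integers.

Answer: 5 8 11

Derivation:
Fragment 1: offset=0 data="QOgAJ" -> buffer=QOgAJ?????? -> prefix_len=5
Fragment 2: offset=5 data="AWQ" -> buffer=QOgAJAWQ??? -> prefix_len=8
Fragment 3: offset=8 data="JYr" -> buffer=QOgAJAWQJYr -> prefix_len=11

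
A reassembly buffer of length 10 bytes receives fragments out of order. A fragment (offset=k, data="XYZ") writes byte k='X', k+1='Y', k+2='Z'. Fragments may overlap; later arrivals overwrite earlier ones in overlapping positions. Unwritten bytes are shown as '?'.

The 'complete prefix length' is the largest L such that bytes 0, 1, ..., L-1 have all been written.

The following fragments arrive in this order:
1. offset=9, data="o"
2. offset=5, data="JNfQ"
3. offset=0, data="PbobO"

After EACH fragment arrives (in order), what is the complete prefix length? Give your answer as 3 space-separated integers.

Answer: 0 0 10

Derivation:
Fragment 1: offset=9 data="o" -> buffer=?????????o -> prefix_len=0
Fragment 2: offset=5 data="JNfQ" -> buffer=?????JNfQo -> prefix_len=0
Fragment 3: offset=0 data="PbobO" -> buffer=PbobOJNfQo -> prefix_len=10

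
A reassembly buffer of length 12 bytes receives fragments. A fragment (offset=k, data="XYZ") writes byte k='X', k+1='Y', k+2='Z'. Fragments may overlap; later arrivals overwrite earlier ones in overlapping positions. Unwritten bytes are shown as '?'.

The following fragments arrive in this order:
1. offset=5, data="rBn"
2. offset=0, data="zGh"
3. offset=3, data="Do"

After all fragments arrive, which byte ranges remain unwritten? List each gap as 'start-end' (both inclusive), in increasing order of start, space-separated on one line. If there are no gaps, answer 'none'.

Fragment 1: offset=5 len=3
Fragment 2: offset=0 len=3
Fragment 3: offset=3 len=2
Gaps: 8-11

Answer: 8-11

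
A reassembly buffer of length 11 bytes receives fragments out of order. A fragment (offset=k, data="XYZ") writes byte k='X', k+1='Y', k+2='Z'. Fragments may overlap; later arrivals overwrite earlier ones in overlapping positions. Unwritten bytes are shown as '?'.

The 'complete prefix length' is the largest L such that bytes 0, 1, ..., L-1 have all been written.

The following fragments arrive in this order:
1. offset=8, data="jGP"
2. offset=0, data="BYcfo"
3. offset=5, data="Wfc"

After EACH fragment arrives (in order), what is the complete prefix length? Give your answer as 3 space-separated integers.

Fragment 1: offset=8 data="jGP" -> buffer=????????jGP -> prefix_len=0
Fragment 2: offset=0 data="BYcfo" -> buffer=BYcfo???jGP -> prefix_len=5
Fragment 3: offset=5 data="Wfc" -> buffer=BYcfoWfcjGP -> prefix_len=11

Answer: 0 5 11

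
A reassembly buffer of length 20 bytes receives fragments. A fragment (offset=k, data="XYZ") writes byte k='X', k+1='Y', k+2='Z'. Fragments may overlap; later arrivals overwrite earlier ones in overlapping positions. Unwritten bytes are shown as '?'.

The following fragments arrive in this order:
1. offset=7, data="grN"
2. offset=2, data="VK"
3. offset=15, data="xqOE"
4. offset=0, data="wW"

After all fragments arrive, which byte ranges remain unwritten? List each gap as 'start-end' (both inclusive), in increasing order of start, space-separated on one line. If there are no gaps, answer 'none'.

Fragment 1: offset=7 len=3
Fragment 2: offset=2 len=2
Fragment 3: offset=15 len=4
Fragment 4: offset=0 len=2
Gaps: 4-6 10-14 19-19

Answer: 4-6 10-14 19-19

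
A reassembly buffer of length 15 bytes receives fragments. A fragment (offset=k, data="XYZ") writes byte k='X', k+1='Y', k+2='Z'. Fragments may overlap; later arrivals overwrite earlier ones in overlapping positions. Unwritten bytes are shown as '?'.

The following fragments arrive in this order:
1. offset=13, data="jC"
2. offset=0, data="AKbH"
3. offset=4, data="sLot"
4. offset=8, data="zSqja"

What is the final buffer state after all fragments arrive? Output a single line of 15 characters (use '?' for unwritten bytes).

Answer: AKbHsLotzSqjajC

Derivation:
Fragment 1: offset=13 data="jC" -> buffer=?????????????jC
Fragment 2: offset=0 data="AKbH" -> buffer=AKbH?????????jC
Fragment 3: offset=4 data="sLot" -> buffer=AKbHsLot?????jC
Fragment 4: offset=8 data="zSqja" -> buffer=AKbHsLotzSqjajC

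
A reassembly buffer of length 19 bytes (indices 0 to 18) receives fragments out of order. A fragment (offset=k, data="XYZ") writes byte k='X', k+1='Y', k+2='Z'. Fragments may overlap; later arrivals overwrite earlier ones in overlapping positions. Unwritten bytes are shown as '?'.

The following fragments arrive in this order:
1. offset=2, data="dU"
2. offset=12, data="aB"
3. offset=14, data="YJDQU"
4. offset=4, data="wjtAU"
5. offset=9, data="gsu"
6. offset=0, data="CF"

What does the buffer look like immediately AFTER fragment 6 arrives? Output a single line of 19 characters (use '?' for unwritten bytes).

Answer: CFdUwjtAUgsuaBYJDQU

Derivation:
Fragment 1: offset=2 data="dU" -> buffer=??dU???????????????
Fragment 2: offset=12 data="aB" -> buffer=??dU????????aB?????
Fragment 3: offset=14 data="YJDQU" -> buffer=??dU????????aBYJDQU
Fragment 4: offset=4 data="wjtAU" -> buffer=??dUwjtAU???aBYJDQU
Fragment 5: offset=9 data="gsu" -> buffer=??dUwjtAUgsuaBYJDQU
Fragment 6: offset=0 data="CF" -> buffer=CFdUwjtAUgsuaBYJDQU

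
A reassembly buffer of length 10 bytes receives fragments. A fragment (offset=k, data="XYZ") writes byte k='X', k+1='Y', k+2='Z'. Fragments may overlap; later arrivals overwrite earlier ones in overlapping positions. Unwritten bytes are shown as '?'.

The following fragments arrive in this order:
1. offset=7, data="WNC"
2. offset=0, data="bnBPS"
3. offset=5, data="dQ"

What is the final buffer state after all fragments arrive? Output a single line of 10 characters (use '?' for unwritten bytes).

Answer: bnBPSdQWNC

Derivation:
Fragment 1: offset=7 data="WNC" -> buffer=???????WNC
Fragment 2: offset=0 data="bnBPS" -> buffer=bnBPS??WNC
Fragment 3: offset=5 data="dQ" -> buffer=bnBPSdQWNC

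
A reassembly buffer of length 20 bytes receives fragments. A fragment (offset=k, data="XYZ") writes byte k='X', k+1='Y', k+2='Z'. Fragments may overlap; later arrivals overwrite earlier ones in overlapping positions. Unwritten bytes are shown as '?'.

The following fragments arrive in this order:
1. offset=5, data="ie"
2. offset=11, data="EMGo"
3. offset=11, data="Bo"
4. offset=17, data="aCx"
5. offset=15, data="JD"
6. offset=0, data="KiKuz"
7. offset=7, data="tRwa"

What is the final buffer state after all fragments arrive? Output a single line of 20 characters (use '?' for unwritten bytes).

Answer: KiKuzietRwaBoGoJDaCx

Derivation:
Fragment 1: offset=5 data="ie" -> buffer=?????ie?????????????
Fragment 2: offset=11 data="EMGo" -> buffer=?????ie????EMGo?????
Fragment 3: offset=11 data="Bo" -> buffer=?????ie????BoGo?????
Fragment 4: offset=17 data="aCx" -> buffer=?????ie????BoGo??aCx
Fragment 5: offset=15 data="JD" -> buffer=?????ie????BoGoJDaCx
Fragment 6: offset=0 data="KiKuz" -> buffer=KiKuzie????BoGoJDaCx
Fragment 7: offset=7 data="tRwa" -> buffer=KiKuzietRwaBoGoJDaCx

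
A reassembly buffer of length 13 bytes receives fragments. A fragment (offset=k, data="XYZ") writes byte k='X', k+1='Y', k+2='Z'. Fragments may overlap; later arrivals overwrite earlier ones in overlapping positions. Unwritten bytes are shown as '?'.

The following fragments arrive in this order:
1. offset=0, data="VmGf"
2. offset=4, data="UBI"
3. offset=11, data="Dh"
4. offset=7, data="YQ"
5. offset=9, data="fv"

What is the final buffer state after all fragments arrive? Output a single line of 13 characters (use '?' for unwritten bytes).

Answer: VmGfUBIYQfvDh

Derivation:
Fragment 1: offset=0 data="VmGf" -> buffer=VmGf?????????
Fragment 2: offset=4 data="UBI" -> buffer=VmGfUBI??????
Fragment 3: offset=11 data="Dh" -> buffer=VmGfUBI????Dh
Fragment 4: offset=7 data="YQ" -> buffer=VmGfUBIYQ??Dh
Fragment 5: offset=9 data="fv" -> buffer=VmGfUBIYQfvDh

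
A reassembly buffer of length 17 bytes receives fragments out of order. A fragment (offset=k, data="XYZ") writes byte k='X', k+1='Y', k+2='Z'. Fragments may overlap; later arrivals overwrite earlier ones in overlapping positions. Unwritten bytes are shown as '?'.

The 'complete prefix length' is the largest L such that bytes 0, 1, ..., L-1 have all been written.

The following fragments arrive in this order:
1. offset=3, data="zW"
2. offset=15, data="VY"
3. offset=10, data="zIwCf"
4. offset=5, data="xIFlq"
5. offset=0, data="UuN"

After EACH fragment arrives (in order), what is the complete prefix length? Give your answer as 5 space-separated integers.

Fragment 1: offset=3 data="zW" -> buffer=???zW???????????? -> prefix_len=0
Fragment 2: offset=15 data="VY" -> buffer=???zW??????????VY -> prefix_len=0
Fragment 3: offset=10 data="zIwCf" -> buffer=???zW?????zIwCfVY -> prefix_len=0
Fragment 4: offset=5 data="xIFlq" -> buffer=???zWxIFlqzIwCfVY -> prefix_len=0
Fragment 5: offset=0 data="UuN" -> buffer=UuNzWxIFlqzIwCfVY -> prefix_len=17

Answer: 0 0 0 0 17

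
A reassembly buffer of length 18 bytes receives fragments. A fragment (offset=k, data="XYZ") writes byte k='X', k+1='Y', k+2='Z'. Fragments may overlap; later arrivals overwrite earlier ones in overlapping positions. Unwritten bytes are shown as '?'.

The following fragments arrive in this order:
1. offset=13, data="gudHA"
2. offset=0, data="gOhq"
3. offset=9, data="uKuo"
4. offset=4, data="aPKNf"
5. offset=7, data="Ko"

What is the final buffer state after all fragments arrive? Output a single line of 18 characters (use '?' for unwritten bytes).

Fragment 1: offset=13 data="gudHA" -> buffer=?????????????gudHA
Fragment 2: offset=0 data="gOhq" -> buffer=gOhq?????????gudHA
Fragment 3: offset=9 data="uKuo" -> buffer=gOhq?????uKuogudHA
Fragment 4: offset=4 data="aPKNf" -> buffer=gOhqaPKNfuKuogudHA
Fragment 5: offset=7 data="Ko" -> buffer=gOhqaPKKouKuogudHA

Answer: gOhqaPKKouKuogudHA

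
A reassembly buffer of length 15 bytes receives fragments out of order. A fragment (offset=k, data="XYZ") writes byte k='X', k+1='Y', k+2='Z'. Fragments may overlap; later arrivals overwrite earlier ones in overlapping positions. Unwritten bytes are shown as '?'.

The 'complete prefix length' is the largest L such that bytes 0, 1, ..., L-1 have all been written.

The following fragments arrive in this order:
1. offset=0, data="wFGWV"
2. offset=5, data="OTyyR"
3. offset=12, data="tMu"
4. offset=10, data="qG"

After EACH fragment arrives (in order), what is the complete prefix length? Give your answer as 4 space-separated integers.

Fragment 1: offset=0 data="wFGWV" -> buffer=wFGWV?????????? -> prefix_len=5
Fragment 2: offset=5 data="OTyyR" -> buffer=wFGWVOTyyR????? -> prefix_len=10
Fragment 3: offset=12 data="tMu" -> buffer=wFGWVOTyyR??tMu -> prefix_len=10
Fragment 4: offset=10 data="qG" -> buffer=wFGWVOTyyRqGtMu -> prefix_len=15

Answer: 5 10 10 15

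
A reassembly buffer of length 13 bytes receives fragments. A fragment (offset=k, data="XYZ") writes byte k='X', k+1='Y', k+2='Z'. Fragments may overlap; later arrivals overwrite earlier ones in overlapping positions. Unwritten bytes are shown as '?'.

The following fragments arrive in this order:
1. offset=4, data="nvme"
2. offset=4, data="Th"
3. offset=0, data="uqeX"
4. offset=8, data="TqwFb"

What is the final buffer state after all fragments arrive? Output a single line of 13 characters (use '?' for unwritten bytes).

Fragment 1: offset=4 data="nvme" -> buffer=????nvme?????
Fragment 2: offset=4 data="Th" -> buffer=????Thme?????
Fragment 3: offset=0 data="uqeX" -> buffer=uqeXThme?????
Fragment 4: offset=8 data="TqwFb" -> buffer=uqeXThmeTqwFb

Answer: uqeXThmeTqwFb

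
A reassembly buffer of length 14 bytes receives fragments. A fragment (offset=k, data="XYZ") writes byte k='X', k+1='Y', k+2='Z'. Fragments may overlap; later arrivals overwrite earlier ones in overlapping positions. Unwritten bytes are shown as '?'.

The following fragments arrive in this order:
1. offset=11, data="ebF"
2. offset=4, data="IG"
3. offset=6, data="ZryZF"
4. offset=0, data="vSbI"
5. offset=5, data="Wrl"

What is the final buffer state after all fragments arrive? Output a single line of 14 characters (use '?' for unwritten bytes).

Answer: vSbIIWrlyZFebF

Derivation:
Fragment 1: offset=11 data="ebF" -> buffer=???????????ebF
Fragment 2: offset=4 data="IG" -> buffer=????IG?????ebF
Fragment 3: offset=6 data="ZryZF" -> buffer=????IGZryZFebF
Fragment 4: offset=0 data="vSbI" -> buffer=vSbIIGZryZFebF
Fragment 5: offset=5 data="Wrl" -> buffer=vSbIIWrlyZFebF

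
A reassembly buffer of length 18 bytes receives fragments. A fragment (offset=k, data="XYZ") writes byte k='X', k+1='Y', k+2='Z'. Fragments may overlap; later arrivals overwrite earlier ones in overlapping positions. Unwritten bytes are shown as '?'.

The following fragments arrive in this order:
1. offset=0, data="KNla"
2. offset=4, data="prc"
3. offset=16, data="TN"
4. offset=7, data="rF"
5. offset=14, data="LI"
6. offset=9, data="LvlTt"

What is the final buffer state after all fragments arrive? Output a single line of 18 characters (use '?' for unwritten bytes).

Answer: KNlaprcrFLvlTtLITN

Derivation:
Fragment 1: offset=0 data="KNla" -> buffer=KNla??????????????
Fragment 2: offset=4 data="prc" -> buffer=KNlaprc???????????
Fragment 3: offset=16 data="TN" -> buffer=KNlaprc?????????TN
Fragment 4: offset=7 data="rF" -> buffer=KNlaprcrF???????TN
Fragment 5: offset=14 data="LI" -> buffer=KNlaprcrF?????LITN
Fragment 6: offset=9 data="LvlTt" -> buffer=KNlaprcrFLvlTtLITN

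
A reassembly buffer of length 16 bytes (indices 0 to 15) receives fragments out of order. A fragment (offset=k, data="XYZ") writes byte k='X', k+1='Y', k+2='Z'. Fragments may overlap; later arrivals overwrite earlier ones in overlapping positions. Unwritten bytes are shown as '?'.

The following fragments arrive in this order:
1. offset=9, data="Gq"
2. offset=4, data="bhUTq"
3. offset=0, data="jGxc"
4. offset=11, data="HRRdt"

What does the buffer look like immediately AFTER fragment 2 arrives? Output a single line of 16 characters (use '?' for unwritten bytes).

Answer: ????bhUTqGq?????

Derivation:
Fragment 1: offset=9 data="Gq" -> buffer=?????????Gq?????
Fragment 2: offset=4 data="bhUTq" -> buffer=????bhUTqGq?????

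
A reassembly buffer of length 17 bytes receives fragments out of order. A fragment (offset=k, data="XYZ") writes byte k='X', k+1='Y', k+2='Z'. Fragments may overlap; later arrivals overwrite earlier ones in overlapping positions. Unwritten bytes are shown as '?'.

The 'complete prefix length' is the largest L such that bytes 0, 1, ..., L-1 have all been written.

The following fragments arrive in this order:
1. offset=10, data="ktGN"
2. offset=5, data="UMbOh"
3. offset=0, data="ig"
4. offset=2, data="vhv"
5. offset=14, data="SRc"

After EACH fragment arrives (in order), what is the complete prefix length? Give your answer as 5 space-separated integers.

Fragment 1: offset=10 data="ktGN" -> buffer=??????????ktGN??? -> prefix_len=0
Fragment 2: offset=5 data="UMbOh" -> buffer=?????UMbOhktGN??? -> prefix_len=0
Fragment 3: offset=0 data="ig" -> buffer=ig???UMbOhktGN??? -> prefix_len=2
Fragment 4: offset=2 data="vhv" -> buffer=igvhvUMbOhktGN??? -> prefix_len=14
Fragment 5: offset=14 data="SRc" -> buffer=igvhvUMbOhktGNSRc -> prefix_len=17

Answer: 0 0 2 14 17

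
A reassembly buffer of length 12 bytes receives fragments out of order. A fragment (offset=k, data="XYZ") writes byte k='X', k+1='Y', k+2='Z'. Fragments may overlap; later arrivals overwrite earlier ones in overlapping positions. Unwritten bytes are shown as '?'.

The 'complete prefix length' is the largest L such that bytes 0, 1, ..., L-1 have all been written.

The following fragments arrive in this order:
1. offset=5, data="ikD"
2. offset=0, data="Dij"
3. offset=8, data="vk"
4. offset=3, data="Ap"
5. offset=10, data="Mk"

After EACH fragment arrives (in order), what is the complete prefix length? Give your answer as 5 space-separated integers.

Fragment 1: offset=5 data="ikD" -> buffer=?????ikD???? -> prefix_len=0
Fragment 2: offset=0 data="Dij" -> buffer=Dij??ikD???? -> prefix_len=3
Fragment 3: offset=8 data="vk" -> buffer=Dij??ikDvk?? -> prefix_len=3
Fragment 4: offset=3 data="Ap" -> buffer=DijApikDvk?? -> prefix_len=10
Fragment 5: offset=10 data="Mk" -> buffer=DijApikDvkMk -> prefix_len=12

Answer: 0 3 3 10 12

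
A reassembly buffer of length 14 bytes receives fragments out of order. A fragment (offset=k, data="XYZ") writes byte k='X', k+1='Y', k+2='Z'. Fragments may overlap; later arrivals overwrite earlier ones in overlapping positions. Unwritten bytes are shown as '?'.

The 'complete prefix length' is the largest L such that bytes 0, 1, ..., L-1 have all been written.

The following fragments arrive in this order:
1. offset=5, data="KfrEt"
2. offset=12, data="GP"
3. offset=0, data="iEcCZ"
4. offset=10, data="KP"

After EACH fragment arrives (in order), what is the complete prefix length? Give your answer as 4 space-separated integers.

Answer: 0 0 10 14

Derivation:
Fragment 1: offset=5 data="KfrEt" -> buffer=?????KfrEt???? -> prefix_len=0
Fragment 2: offset=12 data="GP" -> buffer=?????KfrEt??GP -> prefix_len=0
Fragment 3: offset=0 data="iEcCZ" -> buffer=iEcCZKfrEt??GP -> prefix_len=10
Fragment 4: offset=10 data="KP" -> buffer=iEcCZKfrEtKPGP -> prefix_len=14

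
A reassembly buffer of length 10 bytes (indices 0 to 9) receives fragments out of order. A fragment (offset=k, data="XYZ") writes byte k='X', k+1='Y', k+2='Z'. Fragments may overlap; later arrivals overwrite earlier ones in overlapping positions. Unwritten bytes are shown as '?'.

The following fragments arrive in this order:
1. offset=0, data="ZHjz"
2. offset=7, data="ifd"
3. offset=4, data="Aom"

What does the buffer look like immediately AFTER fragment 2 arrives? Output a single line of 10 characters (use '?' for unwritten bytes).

Answer: ZHjz???ifd

Derivation:
Fragment 1: offset=0 data="ZHjz" -> buffer=ZHjz??????
Fragment 2: offset=7 data="ifd" -> buffer=ZHjz???ifd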